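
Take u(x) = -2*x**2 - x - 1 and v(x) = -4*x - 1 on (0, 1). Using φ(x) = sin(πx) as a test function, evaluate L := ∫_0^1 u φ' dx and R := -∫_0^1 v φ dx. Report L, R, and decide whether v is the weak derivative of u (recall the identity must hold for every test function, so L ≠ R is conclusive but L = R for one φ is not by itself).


LHS = 6/π, RHS = 6/π. Yes, v = u' weakly.

u(x) = -2*x**2 - x - 1, classical derivative u'(x) = -4*x - 1.
φ(x) = sin(πx), so φ'(x) = π*cos(π*x).
Note φ(0) = φ(1) = 0, so the boundary term u·φ vanishes.
LHS = ∫_0^1 u(x) φ'(x) dx = ∫_0^1 (-2*π*x^2*cos(π*x) - π*x*cos(π*x) - π*cos(π*x)) dx. Term by term:
  ∫_0^1 -π*cos(π*x) dx = 0;  ∫_0^1 -π*x*cos(π*x) dx = 2/π;  ∫_0^1 -2*π*x^2*cos(π*x) dx = 4/π.
Sum: 0 + 2/π + 4/π = 6/π.
So LHS = 6/π.
∫_0^1 v(x) φ(x) dx = ∫_0^1 (-4*x*sin(π*x) - sin(π*x)) dx. Term by term:
  ∫_0^1 -sin(π*x) dx = -2/π;  ∫_0^1 -4*x*sin(π*x) dx = -4/π.
Sum: -2/π − 4/π = -6/π.
So RHS = -∫_0^1 v(x) φ(x) dx = 6/π.
LHS = RHS, so the identity holds for this test φ.
Moreover u is smooth here and v(x) = u'(x) = -4*x - 1 pointwise, so the identity holds for every test function. Hence v is the weak derivative of u.


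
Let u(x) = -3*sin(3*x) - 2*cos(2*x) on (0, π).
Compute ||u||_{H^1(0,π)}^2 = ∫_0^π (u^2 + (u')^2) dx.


||u||_{H^1(0,π)}^2 = 72 + 55*π

u'(x) = 4*sin(2*x) - 9*cos(3*x).
Expand u² and (u')² and integrate term by term on (0, π), using: for integers n ≥ 1, ∫_0^π sin²(nx) dx = ∫_0^π cos²(nx) dx = π/2; for n ≠ n', ∫_0^π sin(nx)sin(n'x) dx = ∫_0^π cos(nx)cos(n'x) dx = 0; and by product-to-sum, ∫_0^π sin(nx)cos(n'x) dx = ½∫_0^π [sin((n+n')x) + sin((n−n')x)] dx, which is 0 when n+n' is even and 2n/(n²−n'²) when n+n' is odd (it need not vanish on (0, π)).
  u² squared terms: (-3)²·∫sin(3x)² dx = 9·π/2 = 9*π/2;  (-2)²·∫cos(2x)² dx = 4·π/2 = 2*π.
  u² cross terms: 2·(-3)·(-2)·∫sin(3x)·cos(2x) dx = 12·(6/5) = 72/5.
  So ∫_0^π u² dx = 9*π/2 + 2*π + 72/5 = 72/5 + 13*π/2.
  (u')² squared terms: (-9)²·∫cos(3x)² dx = 81·π/2 = 81*π/2;  (4)²·∫sin(2x)² dx = 16·π/2 = 8*π.
  (u')² cross terms: 2·(-9)·(4)·∫cos(3x)·sin(2x) dx = -72·(-4/5) = 288/5.
  So ∫_0^π (u')² dx = 81*π/2 + 8*π + 288/5 = 288/5 + 97*π/2.
||u||_{H^1}^2 = (72/5 + 13*π/2) + (288/5 + 97*π/2) = 72 + 55*π.


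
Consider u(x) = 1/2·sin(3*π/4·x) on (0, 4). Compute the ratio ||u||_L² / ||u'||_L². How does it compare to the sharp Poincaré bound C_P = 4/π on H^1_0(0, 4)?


||u||_L² / ||u'||_L² = 4/(3*π) < C_P = 4/π.

u(x) = 1/2·sin(3*π/4·x), so u'(x) = 3*π*cos(3*π*x/4)/8.
Writing u(x) = A·sin(kπx/L) with A = 1/2 and k = 3, use ∫_0^L sin²(kπx/L) dx = L/2 and ∫_0^L cos²(kπx/L) dx = L/2.
u² = 1/4·sin²(3*π/4·x) and (u')² = 9*π^2/64·cos²(3*π/4·x), and each of sin², cos² integrates to L/2 = 2 over (0, 4).
∫_0^4 u² dx = 1/2, so ||u||_L² = sqrt(2)/2.
∫_0^4 (u')² dx = 9*π^2/32, so ||u'||_L² = 3*sqrt(2)*π/8.
Ratio ||u||_L² / ||u'||_L² = 4/(3*π).
Sharp Poincaré constant on H^1_0(0, 4) is C_P = L/π = 4/π, achieved by sin(π/4·x).
This is the k = 3 harmonic; the ratio L/(kπ) is strictly less than C_P = L/π, consistent with the sharp inequality ||u||_L² ≤ C_P ||u'||_L².


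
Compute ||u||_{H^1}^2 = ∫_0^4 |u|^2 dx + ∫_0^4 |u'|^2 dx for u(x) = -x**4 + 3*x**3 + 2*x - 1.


||u||_{H^1}^2 = 346252/63

The H^1 norm (squared) on an interval (0, L) is
  ||u||_{H^1}^2 = ∫_0^L u(x)^2 dx + ∫_0^L u'(x)^2 dx.
Compute u'(x) = -4*x**3 + 9*x**2 + 2.
Then u(x)^2 = x**8 - 6*x**7 + 9*x**6 - 4*x**5 + 14*x**4 - 6*x**3 + 4*x**2 - 4*x + 1 and u'(x)^2 = 16*x**6 - 72*x**5 + 81*x**4 - 16*x**3 + 36*x**2 + 4.
Integrate each monomial from 0 to 4 using ∫_0^4 c·x^n dx = c·4^(n+1)/(n+1):
  ∫_0^4 u(x)^2 dx = ∫_0^4 (x^8 - 6*x^7 + 9*x^6 - 4*x^5 + 14*x^4 - 6*x^3 + 4*x^2 - 4*x + 1) dx. Term by term:
    ∫_0^4 x^8 dx = 262144/9;  ∫_0^4 -6*x^7 dx = -49152;  ∫_0^4 9*x^6 dx = 147456/7;
    ∫_0^4 -4*x^5 dx = -8192/3;  ∫_0^4 14*x^4 dx = 14336/5;  ∫_0^4 -6*x^3 dx = -384;
    ∫_0^4 4*x^2 dx = 256/3;  ∫_0^4 -4*x dx = -32;  ∫_0^4 1 dx = 4.
  Sum: 262144/9 − 49152 + 147456/7 − 8192/3 + 14336/5 − 384 + 256/3 − 32 + 4 = 267788/315.
  ∫_0^4 u'(x)^2 dx = ∫_0^4 (16*x^6 - 72*x^5 + 81*x^4 - 16*x^3 + 36*x^2 + 4) dx. Term by term:
    ∫_0^4 16*x^6 dx = 262144/7;  ∫_0^4 -72*x^5 dx = -49152;  ∫_0^4 81*x^4 dx = 82944/5;
    ∫_0^4 -16*x^3 dx = -1024;  ∫_0^4 36*x^2 dx = 768;  ∫_0^4 4 dx = 16.
  Sum: 262144/7 − 49152 + 82944/5 − 1024 + 768 + 16 = 162608/35.
Adding: ||u||_{H^1}^2 = 267788/315 + 162608/35 = 346252/63.


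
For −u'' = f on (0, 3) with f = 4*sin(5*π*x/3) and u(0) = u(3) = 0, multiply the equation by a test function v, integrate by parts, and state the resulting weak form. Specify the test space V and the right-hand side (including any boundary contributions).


V = H^1_0(0, 3) (so v(0) = v(3) = 0); weak form: ∫_0^3 u'v' dx = ∫_0^3 (4*sin(5*π*x/3)) v dx for all v ∈ V.

Multiply both sides by a test function v and integrate from 0 to 3:
  ∫_0^3 −u''(x) v(x) dx = ∫_0^3 f(x) v(x) dx.
Integrate the LHS by parts once:
  ∫_0^3 −u'' v dx = −[u'(x) v(x)]_0^3 + ∫_0^3 u'(x) v'(x) dx.
Thus ∫_0^3 u'(x) v'(x) dx = ∫_0^3 f(x) v(x) dx + [u'(x) v(x)]_0^3.
Choose V so that boundary terms are either known or forced to vanish.
u is Dirichlet: u(0) = u(3) = 0. Let V = H^1_0(0, 3); then v(0) = v(3) = 0, and [u' v]_0^3 = 0.
Weak formulation: find u (satisfying any essential BC) such that ∫_0^3 u'(x) v'(x) dx = ∫_0^3 f v dx for all v ∈ V.
Substituting f(x) = 4*sin(5*π*x/3), the right-hand side is ∫_0^3 (4*sin(5*π*x/3)) v dx.


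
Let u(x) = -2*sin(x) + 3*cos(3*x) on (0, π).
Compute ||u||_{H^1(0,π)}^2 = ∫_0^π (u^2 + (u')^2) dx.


||u||_{H^1(0,π)}^2 = 49*π

u'(x) = -9*sin(3*x) - 2*cos(x).
Expand u² and (u')² and integrate term by term on (0, π), using: for integers n ≥ 1, ∫_0^π sin²(nx) dx = ∫_0^π cos²(nx) dx = π/2; for n ≠ n', ∫_0^π sin(nx)sin(n'x) dx = ∫_0^π cos(nx)cos(n'x) dx = 0; and by product-to-sum, ∫_0^π sin(nx)cos(n'x) dx = ½∫_0^π [sin((n+n')x) + sin((n−n')x)] dx, which is 0 when n+n' is even and 2n/(n²−n'²) when n+n' is odd (it need not vanish on (0, π)).
  u² squared terms: (-2)²·∫sin(x)² dx = 4·π/2 = 2*π;  (3)²·∫cos(3x)² dx = 9·π/2 = 9*π/2.
  u² cross terms: 2·(-2)·(3)·∫sin(x)·cos(3x) dx = -12·(0) = 0.
  So ∫_0^π u² dx = 2*π + 9*π/2 + 0 = 13*π/2.
  (u')² squared terms: (-9)²·∫sin(3x)² dx = 81·π/2 = 81*π/2;  (-2)²·∫cos(x)² dx = 4·π/2 = 2*π.
  (u')² cross terms: 2·(-9)·(-2)·∫sin(3x)·cos(x) dx = 36·(0) = 0.
  So ∫_0^π (u')² dx = 81*π/2 + 2*π + 0 = 85*π/2.
||u||_{H^1}^2 = (13*π/2) + (85*π/2) = 49*π.


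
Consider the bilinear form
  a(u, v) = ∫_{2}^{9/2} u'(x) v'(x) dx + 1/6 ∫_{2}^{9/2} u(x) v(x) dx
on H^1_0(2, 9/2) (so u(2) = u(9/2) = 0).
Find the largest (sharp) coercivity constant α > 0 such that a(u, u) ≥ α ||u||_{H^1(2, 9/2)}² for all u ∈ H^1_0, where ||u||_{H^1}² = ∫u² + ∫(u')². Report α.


α = (25 + 24*π^2)/(6*(25 + 4*π^2))

Coercivity of a(·,·) on H^1_0(2, 9/2) means a(u, u) ≥ α ||u||_{H^1}² for every u ∈ H^1_0.
The interval has length L = 5/2, and Poincaré/coercivity depend only on L. Here a(u, u) = ∫(u')² + (1/6)·∫u².
Here 0 < c = 1/6 < 1. The condition a(u,u) ≥ α||u||_{H^1}² reads (1−α)∫(u')² ≥ (α−c)∫u². Any admissible α is ≤ 1 (rapidly oscillating u have ∫u²/∫(u')² → 0), and α = 1 would force 0 ≥ (1−c)∫u², impossible since c < 1; so 1−α > 0. By the sharp Poincaré inequality on H^1_0 of an interval of length L, ∫(u')² ≥ (π/L)²∫u² with equality for the first sine mode sin(π(x−x₀)/L) (x₀ the left endpoint), so the inequality holds for all u iff (1−α)(π/L)² ≥ α − c, i.e. α ≤ ((π/L)² + c)/((π/L)² + 1) = (1 + c(L/π)²)/(1 + (L/π)²). With (π/L)² = 4*π^2/25 and c = 1/6, the largest admissible constant is α = ((π/L)² + c)/((π/L)² + 1).
Simplifying, α = (25 + 24*π^2)/(6*(25 + 4*π^2)).


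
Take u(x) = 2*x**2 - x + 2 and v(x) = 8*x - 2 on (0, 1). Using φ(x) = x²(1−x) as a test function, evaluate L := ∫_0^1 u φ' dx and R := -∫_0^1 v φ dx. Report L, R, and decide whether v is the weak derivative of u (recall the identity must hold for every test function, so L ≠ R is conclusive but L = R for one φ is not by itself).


LHS = -7/60, RHS = -7/30. No, v is not the weak derivative of u.

u(x) = 2*x**2 - x + 2, classical derivative u'(x) = 4*x - 1.
φ(x) = x²(1−x), so φ'(x) = x*(2 - 3*x).
Note φ(0) = φ(1) = 0, so the boundary term u·φ vanishes.
LHS = ∫_0^1 u(x) φ'(x) dx = ∫_0^1 (-6*x^4 + 7*x^3 - 8*x^2 + 4*x) dx. Term by term:
  ∫_0^1 -6*x^4 dx = -6/5;  ∫_0^1 7*x^3 dx = 7/4;  ∫_0^1 -8*x^2 dx = -8/3;
  ∫_0^1 4*x dx = 2.
Sum: -6/5 + 7/4 − 8/3 + 2 = -7/60.
So LHS = -7/60.
∫_0^1 v(x) φ(x) dx = ∫_0^1 (-8*x^4 + 10*x^3 - 2*x^2) dx. Term by term:
  ∫_0^1 -8*x^4 dx = -8/5;  ∫_0^1 10*x^3 dx = 5/2;  ∫_0^1 -2*x^2 dx = -2/3.
Sum: -8/5 + 5/2 − 2/3 = 7/30.
So RHS = -∫_0^1 v(x) φ(x) dx = -7/30.
LHS − RHS = 7/60 ≠ 0, so the identity fails.
(For a valid weak derivative the identity must hold for EVERY test function, in particular this one. The failure shows v is NOT the weak derivative of u.)
Correct weak derivative would be u'(x) = 4*x - 1.


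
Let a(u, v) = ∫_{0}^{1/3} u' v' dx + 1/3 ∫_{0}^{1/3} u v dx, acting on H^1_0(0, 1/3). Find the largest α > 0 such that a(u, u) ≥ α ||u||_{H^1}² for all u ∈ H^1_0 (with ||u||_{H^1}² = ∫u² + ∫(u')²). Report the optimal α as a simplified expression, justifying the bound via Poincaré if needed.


α = (1 + 27*π^2)/(3*(1 + 9*π^2))

Coercivity of a(·,·) on H^1_0(0, 1/3) means a(u, u) ≥ α ||u||_{H^1}² for every u ∈ H^1_0.
The interval has length L = 1/3, and Poincaré/coercivity depend only on L. Here a(u, u) = ∫(u')² + (1/3)·∫u².
Here 0 < c = 1/3 < 1. The condition a(u,u) ≥ α||u||_{H^1}² reads (1−α)∫(u')² ≥ (α−c)∫u². Any admissible α is ≤ 1 (rapidly oscillating u have ∫u²/∫(u')² → 0), and α = 1 would force 0 ≥ (1−c)∫u², impossible since c < 1; so 1−α > 0. By the sharp Poincaré inequality on H^1_0 of an interval of length L, ∫(u')² ≥ (π/L)²∫u² with equality for the first sine mode sin(π(x−x₀)/L) (x₀ the left endpoint), so the inequality holds for all u iff (1−α)(π/L)² ≥ α − c, i.e. α ≤ ((π/L)² + c)/((π/L)² + 1) = (1 + c(L/π)²)/(1 + (L/π)²). With (π/L)² = 9*π^2 and c = 1/3, the largest admissible constant is α = ((π/L)² + c)/((π/L)² + 1).
Simplifying, α = (1 + 27*π^2)/(3*(1 + 9*π^2)).


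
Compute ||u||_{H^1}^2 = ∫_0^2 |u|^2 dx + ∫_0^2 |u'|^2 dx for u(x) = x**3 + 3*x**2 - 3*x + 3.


||u||_{H^1}^2 = 10608/35

The H^1 norm (squared) on an interval (0, L) is
  ||u||_{H^1}^2 = ∫_0^L u(x)^2 dx + ∫_0^L u'(x)^2 dx.
Compute u'(x) = 3*x**2 + 6*x - 3.
Then u(x)^2 = x**6 + 6*x**5 + 3*x**4 - 12*x**3 + 27*x**2 - 18*x + 9 and u'(x)^2 = 9*x**4 + 36*x**3 + 18*x**2 - 36*x + 9.
Integrate each monomial from 0 to 2 using ∫_0^2 c·x^n dx = c·2^(n+1)/(n+1):
  ∫_0^2 u(x)^2 dx = ∫_0^2 (x^6 + 6*x^5 + 3*x^4 - 12*x^3 + 27*x^2 - 18*x + 9) dx. Term by term:
    ∫_0^2 x^6 dx = 128/7;  ∫_0^2 6*x^5 dx = 64;  ∫_0^2 3*x^4 dx = 96/5;
    ∫_0^2 -12*x^3 dx = -48;  ∫_0^2 27*x^2 dx = 72;  ∫_0^2 -18*x dx = -36;
    ∫_0^2 9 dx = 18.
  Sum: 128/7 + 64 + 96/5 − 48 + 72 − 36 + 18 = 3762/35.
  ∫_0^2 u'(x)^2 dx = ∫_0^2 (9*x^4 + 36*x^3 + 18*x^2 - 36*x + 9) dx. Term by term:
    ∫_0^2 9*x^4 dx = 288/5;  ∫_0^2 36*x^3 dx = 144;  ∫_0^2 18*x^2 dx = 48;
    ∫_0^2 -36*x dx = -72;  ∫_0^2 9 dx = 18.
  Sum: 288/5 + 144 + 48 − 72 + 18 = 978/5.
Adding: ||u||_{H^1}^2 = 3762/35 + 978/5 = 10608/35.


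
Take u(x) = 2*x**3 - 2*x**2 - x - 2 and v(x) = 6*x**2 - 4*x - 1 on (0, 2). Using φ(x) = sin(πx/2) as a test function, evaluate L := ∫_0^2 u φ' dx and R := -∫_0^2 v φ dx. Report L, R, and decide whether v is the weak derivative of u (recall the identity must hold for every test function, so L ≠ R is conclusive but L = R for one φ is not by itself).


LHS = -28/π + 192/π^3, RHS = -28/π + 192/π^3. Yes, v = u' weakly.

u(x) = 2*x**3 - 2*x**2 - x - 2, classical derivative u'(x) = 6*x**2 - 4*x - 1.
φ(x) = sin(πx/2), so φ'(x) = π*cos(π*x/2)/2.
Note φ(0) = φ(2) = 0, so the boundary term u·φ vanishes.
LHS = ∫_0^2 u(x) φ'(x) dx = ∫_0^2 (π*x^3*cos(π*x/2) - π*x^2*cos(π*x/2) - π*x*cos(π*x/2)/2 - π*cos(π*x/2)) dx. Term by term:
  ∫_0^2 -π*cos(π*x/2) dx = 0;  ∫_0^2 π*x^3*cos(π*x/2) dx = -48/π + 192/π^3;  ∫_0^2 -π*x^2*cos(π*x/2) dx = 16/π;
  ∫_0^2 -π*x*cos(π*x/2)/2 dx = 4/π.
Sum: 0 + -48/π + 192/π^3 + 16/π + 4/π = -28/π + 192/π^3.
So LHS = -28/π + 192/π^3.
∫_0^2 v(x) φ(x) dx = ∫_0^2 (6*x^2*sin(π*x/2) - 4*x*sin(π*x/2) - sin(π*x/2)) dx. Term by term:
  ∫_0^2 -sin(π*x/2) dx = -4/π;  ∫_0^2 -4*x*sin(π*x/2) dx = -16/π;  ∫_0^2 6*x^2*sin(π*x/2) dx = -192/π^3 + 48/π.
Sum: -4/π − 16/π + -192/π^3 + 48/π = -192/π^3 + 28/π.
So RHS = -∫_0^2 v(x) φ(x) dx = -28/π + 192/π^3.
LHS = RHS, so the identity holds for this test φ.
Moreover u is smooth here and v(x) = u'(x) = 6*x**2 - 4*x - 1 pointwise, so the identity holds for every test function. Hence v is the weak derivative of u.


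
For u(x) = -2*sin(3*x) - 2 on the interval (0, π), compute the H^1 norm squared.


||u||_{H^1(0,π)}^2 = 16/3 + 24*π

u'(x) = -6*cos(3*x).
Expand u² and (u')² and integrate term by term on (0, π), using: for integers n ≥ 1, ∫_0^π sin²(nx) dx = ∫_0^π cos²(nx) dx = π/2; for n ≠ n', ∫_0^π sin(nx)sin(n'x) dx = ∫_0^π cos(nx)cos(n'x) dx = 0; and by product-to-sum, ∫_0^π sin(nx)cos(n'x) dx = ½∫_0^π [sin((n+n')x) + sin((n−n')x)] dx, which is 0 when n+n' is even and 2n/(n²−n'²) when n+n' is odd (it need not vanish on (0, π)). For the constant mode: ∫_0^π 1 dx = π, ∫_0^π cos(nx) dx = 0, ∫_0^π sin(nx) dx = (1−(−1)^n)/n.
  u² squared terms: (-2)²·∫1 dx = 4·π = 4*π;  (-2)²·∫sin(3x)² dx = 4·π/2 = 2*π.
  u² cross terms: 2·(-2)·(-2)·∫1·sin(3x) dx = 8·(2/3) = 16/3.
  So ∫_0^π u² dx = 4*π + 2*π + 16/3 = 16/3 + 6*π.
  (u')² squared terms: (-6)²·∫cos(3x)² dx = 36·π/2 = 18*π.
  So ∫_0^π (u')² dx = 18*π.
||u||_{H^1}^2 = (16/3 + 6*π) + (18*π) = 16/3 + 24*π.


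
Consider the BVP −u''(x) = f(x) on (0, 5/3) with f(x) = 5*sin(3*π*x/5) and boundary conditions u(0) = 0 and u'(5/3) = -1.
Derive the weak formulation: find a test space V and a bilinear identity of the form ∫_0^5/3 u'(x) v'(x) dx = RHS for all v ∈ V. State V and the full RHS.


V = {v ∈ H^1(0, 5/3) : v(0) = 0} (test functions vanish at x = 0 where u is specified); weak form: ∫_0^5/3 u'v' dx = ∫_0^5/3 (5*sin(3*π*x/5)) v dx − v(5/3) for all v ∈ V.

Multiply both sides by a test function v and integrate from 0 to 5/3:
  ∫_0^5/3 −u''(x) v(x) dx = ∫_0^5/3 f(x) v(x) dx.
Integrate the LHS by parts once:
  ∫_0^5/3 −u'' v dx = −[u'(x) v(x)]_0^5/3 + ∫_0^5/3 u'(x) v'(x) dx.
Thus ∫_0^5/3 u'(x) v'(x) dx = ∫_0^5/3 f(x) v(x) dx + [u'(x) v(x)]_0^5/3.
Choose V so that boundary terms are either known or forced to vanish.
Mixed BC: u(0) = 0 (Dirichlet) and u'(5/3) = -1 (Neumann). Define V = {v ∈ H^1(0, 5/3) : v(0) = 0}. Then [u' v]_0^5/3 = u'(5/3)·v(5/3) − u'(0)·0 = − v(5/3).
Weak formulation: find u (satisfying any essential BC) such that ∫_0^5/3 u'(x) v'(x) dx = ∫_0^5/3 f v dx − v(5/3) for all v ∈ V (Dirichlet at 0 absorbed into V; Neumann datum at x = 5/3 contributes the boundary term).
Substituting f(x) = 5*sin(3*π*x/5), the right-hand side is ∫_0^5/3 (5*sin(3*π*x/5)) v dx − v(5/3).


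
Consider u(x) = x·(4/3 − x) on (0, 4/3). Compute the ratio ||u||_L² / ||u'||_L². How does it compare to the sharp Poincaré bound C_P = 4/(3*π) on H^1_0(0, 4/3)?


||u||_L² / ||u'||_L² = 2*sqrt(10)/15 < C_P = 4/(3*π).

u(x) = x·(4/3 − x), so u'(x) = 4/3 - 2*x.
u(x) = x·(4/3 − x) vanishes at x = 0 and x = 4/3, so u ∈ H^1_0(0, 4/3). Differentiate via the product rule and integrate the resulting polynomials term by term.
  ∫_0^4/3 u² dx = ∫_0^4/3 (x^4 - 8*x^3/3 + 16*x^2/9) dx. Term by term:
    ∫_0^4/3 x^4 dx = 1024/1215;  ∫_0^4/3 -8*x^3/3 dx = -512/243;  ∫_0^4/3 16*x^2/9 dx = 1024/729.
  Sum: 1024/1215 − 512/243 + 1024/729 = 512/3645.
  ∫_0^4/3 (u')² dx = ∫_0^4/3 (4*x^2 - 16*x/3 + 16/9) dx. Term by term:
    ∫_0^4/3 4*x^2 dx = 256/81;  ∫_0^4/3 -16*x/3 dx = -128/27;  ∫_0^4/3 16/9 dx = 64/27.
  Sum: 256/81 − 128/27 + 64/27 = 64/81.
∫_0^4/3 u² dx = 512/3645, so ||u||_L² = 16*sqrt(10)/135.
∫_0^4/3 (u')² dx = 64/81, so ||u'||_L² = 8/9.
Ratio ||u||_L² / ||u'||_L² = 2*sqrt(10)/15.
Sharp Poincaré constant on H^1_0(0, 4/3) is C_P = L/π = 4/(3*π), achieved by sin(3*π/4·x).
A polynomial bump cannot attain the sharp Poincaré constant (only the first sine eigenfunction does), so the ratio is strictly less than C_P, consistent with ||u||_L² ≤ C_P ||u'||_L².


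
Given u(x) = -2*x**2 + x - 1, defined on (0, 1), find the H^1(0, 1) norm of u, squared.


||u||_{H^1}^2 = 19/5

The H^1 norm (squared) on an interval (0, L) is
  ||u||_{H^1}^2 = ∫_0^L u(x)^2 dx + ∫_0^L u'(x)^2 dx.
Compute u'(x) = 1 - 4*x.
Then u(x)^2 = 4*x**4 - 4*x**3 + 5*x**2 - 2*x + 1 and u'(x)^2 = 16*x**2 - 8*x + 1.
Integrate each monomial from 0 to 1 using ∫_0^1 c·x^n dx = c·1^(n+1)/(n+1):
  ∫_0^1 u(x)^2 dx = ∫_0^1 (4*x^4 - 4*x^3 + 5*x^2 - 2*x + 1) dx. Term by term:
    ∫_0^1 4*x^4 dx = 4/5;  ∫_0^1 -4*x^3 dx = -1;  ∫_0^1 5*x^2 dx = 5/3;
    ∫_0^1 -2*x dx = -1;  ∫_0^1 1 dx = 1.
  Sum: 4/5 − 1 + 5/3 − 1 + 1 = 22/15.
  ∫_0^1 u'(x)^2 dx = ∫_0^1 (16*x^2 - 8*x + 1) dx. Term by term:
    ∫_0^1 16*x^2 dx = 16/3;  ∫_0^1 -8*x dx = -4;  ∫_0^1 1 dx = 1.
  Sum: 16/3 − 4 + 1 = 7/3.
Adding: ||u||_{H^1}^2 = 22/15 + 7/3 = 19/5.


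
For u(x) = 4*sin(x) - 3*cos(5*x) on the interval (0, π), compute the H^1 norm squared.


||u||_{H^1(0,π)}^2 = 133*π

u'(x) = 15*sin(5*x) + 4*cos(x).
Expand u² and (u')² and integrate term by term on (0, π), using: for integers n ≥ 1, ∫_0^π sin²(nx) dx = ∫_0^π cos²(nx) dx = π/2; for n ≠ n', ∫_0^π sin(nx)sin(n'x) dx = ∫_0^π cos(nx)cos(n'x) dx = 0; and by product-to-sum, ∫_0^π sin(nx)cos(n'x) dx = ½∫_0^π [sin((n+n')x) + sin((n−n')x)] dx, which is 0 when n+n' is even and 2n/(n²−n'²) when n+n' is odd (it need not vanish on (0, π)).
  u² squared terms: (-3)²·∫cos(5x)² dx = 9·π/2 = 9*π/2;  (4)²·∫sin(x)² dx = 16·π/2 = 8*π.
  u² cross terms: 2·(-3)·(4)·∫cos(5x)·sin(x) dx = -24·(0) = 0.
  So ∫_0^π u² dx = 9*π/2 + 8*π + 0 = 25*π/2.
  (u')² squared terms: (4)²·∫cos(x)² dx = 16·π/2 = 8*π;  (15)²·∫sin(5x)² dx = 225·π/2 = 225*π/2.
  (u')² cross terms: 2·(4)·(15)·∫cos(x)·sin(5x) dx = 120·(0) = 0.
  So ∫_0^π (u')² dx = 8*π + 225*π/2 + 0 = 241*π/2.
||u||_{H^1}^2 = (25*π/2) + (241*π/2) = 133*π.


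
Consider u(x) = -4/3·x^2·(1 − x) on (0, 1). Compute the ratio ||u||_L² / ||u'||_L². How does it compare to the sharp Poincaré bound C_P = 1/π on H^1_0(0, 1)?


||u||_L² / ||u'||_L² = sqrt(14)/14 < C_P = 1/π.

u(x) = -4/3·x^2·(1 − x), so u'(x) = 4*x*(3*x - 2)/3.
u(x) = -4/3·x^2·(1 − x) vanishes at x = 0 and x = 1, so u ∈ H^1_0(0, 1). Differentiate via the product rule and integrate the resulting polynomials term by term.
  ∫_0^1 u² dx = ∫_0^1 (16*x^6/9 - 32*x^5/9 + 16*x^4/9) dx. Term by term:
    ∫_0^1 16*x^6/9 dx = 16/63;  ∫_0^1 -32*x^5/9 dx = -16/27;  ∫_0^1 16*x^4/9 dx = 16/45.
  Sum: 16/63 − 16/27 + 16/45 = 16/945.
  ∫_0^1 (u')² dx = ∫_0^1 (16*x^4 - 64*x^3/3 + 64*x^2/9) dx. Term by term:
    ∫_0^1 16*x^4 dx = 16/5;  ∫_0^1 -64*x^3/3 dx = -16/3;  ∫_0^1 64*x^2/9 dx = 64/27.
  Sum: 16/5 − 16/3 + 64/27 = 32/135.
∫_0^1 u² dx = 16/945, so ||u||_L² = 4*sqrt(105)/315.
∫_0^1 (u')² dx = 32/135, so ||u'||_L² = 4*sqrt(30)/45.
Ratio ||u||_L² / ||u'||_L² = sqrt(14)/14.
Sharp Poincaré constant on H^1_0(0, 1) is C_P = L/π = 1/π, achieved by sin(π·x).
A polynomial bump cannot attain the sharp Poincaré constant (only the first sine eigenfunction does), so the ratio is strictly less than C_P, consistent with ||u||_L² ≤ C_P ||u'||_L².


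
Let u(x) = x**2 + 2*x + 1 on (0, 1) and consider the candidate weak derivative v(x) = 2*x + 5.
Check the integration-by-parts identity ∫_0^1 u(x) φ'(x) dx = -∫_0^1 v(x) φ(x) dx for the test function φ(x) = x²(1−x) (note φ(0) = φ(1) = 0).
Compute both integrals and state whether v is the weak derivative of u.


LHS = -4/15, RHS = -31/60. No, v is not the weak derivative of u.

u(x) = x**2 + 2*x + 1, classical derivative u'(x) = 2*x + 2.
φ(x) = x²(1−x), so φ'(x) = x*(2 - 3*x).
Note φ(0) = φ(1) = 0, so the boundary term u·φ vanishes.
LHS = ∫_0^1 u(x) φ'(x) dx = ∫_0^1 (-3*x^4 - 4*x^3 + x^2 + 2*x) dx. Term by term:
  ∫_0^1 -3*x^4 dx = -3/5;  ∫_0^1 -4*x^3 dx = -1;  ∫_0^1 x^2 dx = 1/3;
  ∫_0^1 2*x dx = 1.
Sum: -3/5 − 1 + 1/3 + 1 = -4/15.
So LHS = -4/15.
∫_0^1 v(x) φ(x) dx = ∫_0^1 (-2*x^4 - 3*x^3 + 5*x^2) dx. Term by term:
  ∫_0^1 -2*x^4 dx = -2/5;  ∫_0^1 -3*x^3 dx = -3/4;  ∫_0^1 5*x^2 dx = 5/3.
Sum: -2/5 − 3/4 + 5/3 = 31/60.
So RHS = -∫_0^1 v(x) φ(x) dx = -31/60.
LHS − RHS = 1/4 ≠ 0, so the identity fails.
(For a valid weak derivative the identity must hold for EVERY test function, in particular this one. The failure shows v is NOT the weak derivative of u.)
Correct weak derivative would be u'(x) = 2*x + 2.


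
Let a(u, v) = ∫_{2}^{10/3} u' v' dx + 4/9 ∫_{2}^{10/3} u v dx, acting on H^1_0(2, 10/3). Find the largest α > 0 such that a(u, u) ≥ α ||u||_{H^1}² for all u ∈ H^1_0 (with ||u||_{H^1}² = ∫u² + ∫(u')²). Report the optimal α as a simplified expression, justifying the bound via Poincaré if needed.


α = (64 + 81*π^2)/(9*(16 + 9*π^2))

Coercivity of a(·,·) on H^1_0(2, 10/3) means a(u, u) ≥ α ||u||_{H^1}² for every u ∈ H^1_0.
The interval has length L = 4/3, and Poincaré/coercivity depend only on L. Here a(u, u) = ∫(u')² + (4/9)·∫u².
Here 0 < c = 4/9 < 1. The condition a(u,u) ≥ α||u||_{H^1}² reads (1−α)∫(u')² ≥ (α−c)∫u². Any admissible α is ≤ 1 (rapidly oscillating u have ∫u²/∫(u')² → 0), and α = 1 would force 0 ≥ (1−c)∫u², impossible since c < 1; so 1−α > 0. By the sharp Poincaré inequality on H^1_0 of an interval of length L, ∫(u')² ≥ (π/L)²∫u² with equality for the first sine mode sin(π(x−x₀)/L) (x₀ the left endpoint), so the inequality holds for all u iff (1−α)(π/L)² ≥ α − c, i.e. α ≤ ((π/L)² + c)/((π/L)² + 1) = (1 + c(L/π)²)/(1 + (L/π)²). With (π/L)² = 9*π^2/16 and c = 4/9, the largest admissible constant is α = ((π/L)² + c)/((π/L)² + 1).
Simplifying, α = (64 + 81*π^2)/(9*(16 + 9*π^2)).


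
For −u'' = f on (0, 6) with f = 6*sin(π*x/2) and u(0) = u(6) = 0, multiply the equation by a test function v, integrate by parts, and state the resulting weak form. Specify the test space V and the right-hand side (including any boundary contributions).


V = H^1_0(0, 6) (so v(0) = v(6) = 0); weak form: ∫_0^6 u'v' dx = ∫_0^6 (6*sin(π*x/2)) v dx for all v ∈ V.

Multiply both sides by a test function v and integrate from 0 to 6:
  ∫_0^6 −u''(x) v(x) dx = ∫_0^6 f(x) v(x) dx.
Integrate the LHS by parts once:
  ∫_0^6 −u'' v dx = −[u'(x) v(x)]_0^6 + ∫_0^6 u'(x) v'(x) dx.
Thus ∫_0^6 u'(x) v'(x) dx = ∫_0^6 f(x) v(x) dx + [u'(x) v(x)]_0^6.
Choose V so that boundary terms are either known or forced to vanish.
u is Dirichlet: u(0) = u(6) = 0. Let V = H^1_0(0, 6); then v(0) = v(6) = 0, and [u' v]_0^6 = 0.
Weak formulation: find u (satisfying any essential BC) such that ∫_0^6 u'(x) v'(x) dx = ∫_0^6 f v dx for all v ∈ V.
Substituting f(x) = 6*sin(π*x/2), the right-hand side is ∫_0^6 (6*sin(π*x/2)) v dx.


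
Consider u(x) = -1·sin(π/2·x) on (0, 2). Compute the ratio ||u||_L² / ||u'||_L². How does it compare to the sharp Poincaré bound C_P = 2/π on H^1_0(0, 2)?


||u||_L² / ||u'||_L² = 2/π = C_P.

u(x) = -1·sin(π/2·x), so u'(x) = -π*cos(π*x/2)/2.
Writing u(x) = A·sin(kπx/L) with A = -1 and k = 1, use ∫_0^L sin²(kπx/L) dx = L/2 and ∫_0^L cos²(kπx/L) dx = L/2.
u² = 1·sin²(π/2·x) and (u')² = π^2/4·cos²(π/2·x), and each of sin², cos² integrates to L/2 = 1 over (0, 2).
∫_0^2 u² dx = 1, so ||u||_L² = 1.
∫_0^2 (u')² dx = π^2/4, so ||u'||_L² = π/2.
Ratio ||u||_L² / ||u'||_L² = 2/π.
Sharp Poincaré constant on H^1_0(0, 2) is C_P = L/π = 2/π, achieved by sin(π/2·x).
This is the k = 1 eigenfunction (up to amplitude), so the ratio equals the sharp Poincaré constant exactly.


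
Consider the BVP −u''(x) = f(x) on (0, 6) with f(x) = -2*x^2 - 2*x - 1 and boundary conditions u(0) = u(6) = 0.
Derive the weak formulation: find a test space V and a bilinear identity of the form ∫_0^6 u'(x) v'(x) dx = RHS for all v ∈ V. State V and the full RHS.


V = H^1_0(0, 6) (so v(0) = v(6) = 0); weak form: ∫_0^6 u'v' dx = ∫_0^6 (-2*x^2 - 2*x - 1) v dx for all v ∈ V.

Multiply both sides by a test function v and integrate from 0 to 6:
  ∫_0^6 −u''(x) v(x) dx = ∫_0^6 f(x) v(x) dx.
Integrate the LHS by parts once:
  ∫_0^6 −u'' v dx = −[u'(x) v(x)]_0^6 + ∫_0^6 u'(x) v'(x) dx.
Thus ∫_0^6 u'(x) v'(x) dx = ∫_0^6 f(x) v(x) dx + [u'(x) v(x)]_0^6.
Choose V so that boundary terms are either known or forced to vanish.
u is Dirichlet: u(0) = u(6) = 0. Let V = H^1_0(0, 6); then v(0) = v(6) = 0, and [u' v]_0^6 = 0.
Weak formulation: find u (satisfying any essential BC) such that ∫_0^6 u'(x) v'(x) dx = ∫_0^6 f v dx for all v ∈ V.
Substituting f(x) = -2*x^2 - 2*x - 1, the right-hand side is ∫_0^6 (-2*x^2 - 2*x - 1) v dx.


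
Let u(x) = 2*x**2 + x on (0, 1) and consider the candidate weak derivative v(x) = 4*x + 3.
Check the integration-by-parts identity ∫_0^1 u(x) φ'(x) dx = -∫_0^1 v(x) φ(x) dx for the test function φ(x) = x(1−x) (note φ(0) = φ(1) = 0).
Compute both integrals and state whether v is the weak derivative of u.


LHS = -1/2, RHS = -5/6. No, v is not the weak derivative of u.

u(x) = 2*x**2 + x, classical derivative u'(x) = 4*x + 1.
φ(x) = x(1−x), so φ'(x) = 1 - 2*x.
Note φ(0) = φ(1) = 0, so the boundary term u·φ vanishes.
LHS = ∫_0^1 u(x) φ'(x) dx = ∫_0^1 (-4*x^3 + x) dx. Term by term:
  ∫_0^1 -4*x^3 dx = -1;  ∫_0^1 x dx = 1/2.
Sum: -1 + 1/2 = -1/2.
So LHS = -1/2.
∫_0^1 v(x) φ(x) dx = ∫_0^1 (-4*x^3 + x^2 + 3*x) dx. Term by term:
  ∫_0^1 -4*x^3 dx = -1;  ∫_0^1 x^2 dx = 1/3;  ∫_0^1 3*x dx = 3/2.
Sum: -1 + 1/3 + 3/2 = 5/6.
So RHS = -∫_0^1 v(x) φ(x) dx = -5/6.
LHS − RHS = 1/3 ≠ 0, so the identity fails.
(For a valid weak derivative the identity must hold for EVERY test function, in particular this one. The failure shows v is NOT the weak derivative of u.)
Correct weak derivative would be u'(x) = 4*x + 1.


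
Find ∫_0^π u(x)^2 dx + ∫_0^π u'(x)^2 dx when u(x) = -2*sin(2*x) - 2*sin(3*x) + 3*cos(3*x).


||u||_{H^1(0,π)}^2 = 96 + 75*π

u'(x) = -9*sin(3*x) - 4*cos(2*x) - 6*cos(3*x).
Expand u² and (u')² and integrate term by term on (0, π), using: for integers n ≥ 1, ∫_0^π sin²(nx) dx = ∫_0^π cos²(nx) dx = π/2; for n ≠ n', ∫_0^π sin(nx)sin(n'x) dx = ∫_0^π cos(nx)cos(n'x) dx = 0; and by product-to-sum, ∫_0^π sin(nx)cos(n'x) dx = ½∫_0^π [sin((n+n')x) + sin((n−n')x)] dx, which is 0 when n+n' is even and 2n/(n²−n'²) when n+n' is odd (it need not vanish on (0, π)).
  u² squared terms: (-2)²·∫sin(2x)² dx = 4·π/2 = 2*π;  (-2)²·∫sin(3x)² dx = 4·π/2 = 2*π;  (3)²·∫cos(3x)² dx = 9·π/2 = 9*π/2.
  u² cross terms: 2·(-2)·(-2)·∫sin(2x)·sin(3x) dx = 8·(0) = 0;  2·(-2)·(3)·∫sin(2x)·cos(3x) dx = -12·(-4/5) = 48/5;  2·(-2)·(3)·∫sin(3x)·cos(3x) dx = -12·(0) = 0.
  So ∫_0^π u² dx = 2*π + 2*π + 9*π/2 + 0 + 48/5 + 0 = 48/5 + 17*π/2.
  (u')² squared terms: (-9)²·∫sin(3x)² dx = 81·π/2 = 81*π/2;  (-6)²·∫cos(3x)² dx = 36·π/2 = 18*π;  (-4)²·∫cos(2x)² dx = 16·π/2 = 8*π.
  (u')² cross terms: 2·(-9)·(-6)·∫sin(3x)·cos(3x) dx = 108·(0) = 0;  2·(-9)·(-4)·∫sin(3x)·cos(2x) dx = 72·(6/5) = 432/5;  2·(-6)·(-4)·∫cos(3x)·cos(2x) dx = 48·(0) = 0.
  So ∫_0^π (u')² dx = 81*π/2 + 18*π + 8*π + 0 + 432/5 + 0 = 432/5 + 133*π/2.
||u||_{H^1}^2 = (48/5 + 17*π/2) + (432/5 + 133*π/2) = 96 + 75*π.


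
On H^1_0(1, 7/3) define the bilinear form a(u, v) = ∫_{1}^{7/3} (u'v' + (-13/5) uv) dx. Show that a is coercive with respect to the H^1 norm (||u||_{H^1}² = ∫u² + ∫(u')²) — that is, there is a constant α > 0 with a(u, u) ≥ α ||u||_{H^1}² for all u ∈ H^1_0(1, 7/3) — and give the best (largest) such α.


α = (-208 + 45*π^2)/(5*(16 + 9*π^2))

Coercivity of a(·,·) on H^1_0(1, 7/3) means a(u, u) ≥ α ||u||_{H^1}² for every u ∈ H^1_0.
The interval has length L = 4/3, and Poincaré/coercivity depend only on L. Here a(u, u) = ∫(u')² + (-13/5)·∫u².
Here c = -13/5 < 0 with |c| < (π/L)² = 9*π^2/16, so coercivity still holds. The condition a(u,u) ≥ α||u||_{H^1}² reads (1−α)∫(u')² ≥ (α−c)∫u². Any admissible α is ≤ 1 (rapidly oscillating u have ∫u²/∫(u')² → 0), and α = 1 would force 0 ≥ (1−c)∫u², impossible since c < 1; so 1−α > 0. By the sharp Poincaré inequality on H^1_0 of an interval of length L, ∫(u')² ≥ (π/L)²∫u² with equality for the first sine mode sin(π(x−x₀)/L) (x₀ the left endpoint), so the inequality holds for all u iff (1−α)(π/L)² ≥ α − c, i.e. α ≤ ((π/L)² + c)/((π/L)² + 1) = (1 + c(L/π)²)/(1 + (L/π)²). (Direct route, valid since c ≤ 0: Poincaré gives c∫u² ≥ c(L/π)²∫(u')², so a(u,u) ≥ (1 + c(L/π)²)∫(u')², while ||u||_{H^1}² ≤ (1 + (L/π)²)∫(u')²; dividing yields the same α.) With (π/L)² = 9*π^2/16 and c = -13/5, the largest admissible constant is α = ((π/L)² + c)/((π/L)² + 1).
Simplifying, α = (-208 + 45*π^2)/(5*(16 + 9*π^2)).


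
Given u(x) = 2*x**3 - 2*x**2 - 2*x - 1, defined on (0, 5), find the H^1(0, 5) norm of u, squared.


||u||_{H^1}^2 = 781400/21

The H^1 norm (squared) on an interval (0, L) is
  ||u||_{H^1}^2 = ∫_0^L u(x)^2 dx + ∫_0^L u'(x)^2 dx.
Compute u'(x) = 6*x**2 - 4*x - 2.
Then u(x)^2 = 4*x**6 - 8*x**5 - 4*x**4 + 4*x**3 + 8*x**2 + 4*x + 1 and u'(x)^2 = 36*x**4 - 48*x**3 - 8*x**2 + 16*x + 4.
Integrate each monomial from 0 to 5 using ∫_0^5 c·x^n dx = c·5^(n+1)/(n+1):
  ∫_0^5 u(x)^2 dx = ∫_0^5 (4*x^6 - 8*x^5 - 4*x^4 + 4*x^3 + 8*x^2 + 4*x + 1) dx. Term by term:
    ∫_0^5 4*x^6 dx = 312500/7;  ∫_0^5 -8*x^5 dx = -62500/3;  ∫_0^5 -4*x^4 dx = -2500;
    ∫_0^5 4*x^3 dx = 625;  ∫_0^5 8*x^2 dx = 1000/3;  ∫_0^5 4*x dx = 50;
    ∫_0^5 1 dx = 5.
  Sum: 312500/7 − 62500/3 − 2500 + 625 + 1000/3 + 50 + 5 = 156260/7.
  ∫_0^5 u'(x)^2 dx = ∫_0^5 (36*x^4 - 48*x^3 - 8*x^2 + 16*x + 4) dx. Term by term:
    ∫_0^5 36*x^4 dx = 22500;  ∫_0^5 -48*x^3 dx = -7500;  ∫_0^5 -8*x^2 dx = -1000/3;
    ∫_0^5 16*x dx = 200;  ∫_0^5 4 dx = 20.
  Sum: 22500 − 7500 − 1000/3 + 200 + 20 = 44660/3.
Adding: ||u||_{H^1}^2 = 156260/7 + 44660/3 = 781400/21.


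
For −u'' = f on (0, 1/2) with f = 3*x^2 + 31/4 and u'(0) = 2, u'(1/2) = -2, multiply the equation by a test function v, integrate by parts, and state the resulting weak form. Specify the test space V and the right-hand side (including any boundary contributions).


V = H^1(0, 1/2) (v unrestricted at boundary; u is determined up to an additive constant); weak form: ∫_0^1/2 u'v' dx = ∫_0^1/2 (3*x^2 + 31/4) v dx − 2·v(1/2) − 2·v(0) for all v ∈ V.

Multiply both sides by a test function v and integrate from 0 to 1/2:
  ∫_0^1/2 −u''(x) v(x) dx = ∫_0^1/2 f(x) v(x) dx.
Integrate the LHS by parts once:
  ∫_0^1/2 −u'' v dx = −[u'(x) v(x)]_0^1/2 + ∫_0^1/2 u'(x) v'(x) dx.
Thus ∫_0^1/2 u'(x) v'(x) dx = ∫_0^1/2 f(x) v(x) dx + [u'(x) v(x)]_0^1/2.
Choose V so that boundary terms are either known or forced to vanish.
u has inhomogeneous Neumann u'(0) = 2, u'(1/2) = -2. [u' v]_0^1/2 = (-2)·v(1/2) − (2)·v(0) = − 2·v(1/2) − 2·v(0). Take V = H^1(0, 1/2); boundary term becomes part of RHS.
Weak formulation: find u (satisfying any essential BC) such that ∫_0^1/2 u'(x) v'(x) dx = ∫_0^1/2 f v dx − 2·v(1/2) − 2·v(0) for all v ∈ V (Neumann data are natural BCs: they enter the RHS as boundary terms).
Substituting f(x) = 3*x^2 + 31/4, the right-hand side is ∫_0^1/2 (3*x^2 + 31/4) v dx − 2·v(1/2) − 2·v(0).
Compatibility check (pure Neumann): taking v ≡ 1 ∈ V gives 0 = ∫_0^1/2 f dx + (-2) − (2), i.e. ∫_0^1/2 f dx must equal u'(0) − u'(1/2) = 4. Indeed ∫_0^1/2 (3*x^2 + 31/4) dx = 4, so the data are compatible. The solution is then unique only up to an additive constant (fix it e.g. by requiring ∫_0^1/2 u dx = 0).


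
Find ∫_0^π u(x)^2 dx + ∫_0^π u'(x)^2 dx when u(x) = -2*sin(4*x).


||u||_{H^1(0,π)}^2 = 34*π

u'(x) = -8*cos(4*x).
Expand u² and (u')² and integrate term by term on (0, π), using: for integers n ≥ 1, ∫_0^π sin²(nx) dx = ∫_0^π cos²(nx) dx = π/2; for n ≠ n', ∫_0^π sin(nx)sin(n'x) dx = ∫_0^π cos(nx)cos(n'x) dx = 0; and by product-to-sum, ∫_0^π sin(nx)cos(n'x) dx = ½∫_0^π [sin((n+n')x) + sin((n−n')x)] dx, which is 0 when n+n' is even and 2n/(n²−n'²) when n+n' is odd (it need not vanish on (0, π)).
  u² squared terms: (-2)²·∫sin(4x)² dx = 4·π/2 = 2*π.
  So ∫_0^π u² dx = 2*π.
  (u')² squared terms: (-8)²·∫cos(4x)² dx = 64·π/2 = 32*π.
  So ∫_0^π (u')² dx = 32*π.
||u||_{H^1}^2 = (2*π) + (32*π) = 34*π.


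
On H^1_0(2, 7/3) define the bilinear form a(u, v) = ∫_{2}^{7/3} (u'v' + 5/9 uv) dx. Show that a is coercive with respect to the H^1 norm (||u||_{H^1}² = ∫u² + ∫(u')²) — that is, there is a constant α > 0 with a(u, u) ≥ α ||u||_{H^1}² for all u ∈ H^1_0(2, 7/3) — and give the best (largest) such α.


α = (5 + 81*π^2)/(9*(1 + 9*π^2))

Coercivity of a(·,·) on H^1_0(2, 7/3) means a(u, u) ≥ α ||u||_{H^1}² for every u ∈ H^1_0.
The interval has length L = 1/3, and Poincaré/coercivity depend only on L. Here a(u, u) = ∫(u')² + (5/9)·∫u².
Here 0 < c = 5/9 < 1. The condition a(u,u) ≥ α||u||_{H^1}² reads (1−α)∫(u')² ≥ (α−c)∫u². Any admissible α is ≤ 1 (rapidly oscillating u have ∫u²/∫(u')² → 0), and α = 1 would force 0 ≥ (1−c)∫u², impossible since c < 1; so 1−α > 0. By the sharp Poincaré inequality on H^1_0 of an interval of length L, ∫(u')² ≥ (π/L)²∫u² with equality for the first sine mode sin(π(x−x₀)/L) (x₀ the left endpoint), so the inequality holds for all u iff (1−α)(π/L)² ≥ α − c, i.e. α ≤ ((π/L)² + c)/((π/L)² + 1) = (1 + c(L/π)²)/(1 + (L/π)²). With (π/L)² = 9*π^2 and c = 5/9, the largest admissible constant is α = ((π/L)² + c)/((π/L)² + 1).
Simplifying, α = (5 + 81*π^2)/(9*(1 + 9*π^2)).


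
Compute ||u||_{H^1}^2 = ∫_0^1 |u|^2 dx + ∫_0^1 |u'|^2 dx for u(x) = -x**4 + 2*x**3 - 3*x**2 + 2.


||u||_{H^1}^2 = 4489/630

The H^1 norm (squared) on an interval (0, L) is
  ||u||_{H^1}^2 = ∫_0^L u(x)^2 dx + ∫_0^L u'(x)^2 dx.
Compute u'(x) = -4*x**3 + 6*x**2 - 6*x.
Then u(x)^2 = x**8 - 4*x**7 + 10*x**6 - 12*x**5 + 5*x**4 + 8*x**3 - 12*x**2 + 4 and u'(x)^2 = 16*x**6 - 48*x**5 + 84*x**4 - 72*x**3 + 36*x**2.
Integrate each monomial from 0 to 1 using ∫_0^1 c·x^n dx = c·1^(n+1)/(n+1):
  ∫_0^1 u(x)^2 dx = ∫_0^1 (x^8 - 4*x^7 + 10*x^6 - 12*x^5 + 5*x^4 + 8*x^3 - 12*x^2 + 4) dx. Term by term:
    ∫_0^1 x^8 dx = 1/9;  ∫_0^1 -4*x^7 dx = -1/2;  ∫_0^1 10*x^6 dx = 10/7;
    ∫_0^1 -12*x^5 dx = -2;  ∫_0^1 5*x^4 dx = 1;  ∫_0^1 8*x^3 dx = 2;
    ∫_0^1 -12*x^2 dx = -4;  ∫_0^1 4 dx = 4.
  Sum: 1/9 − 1/2 + 10/7 − 2 + 1 + 2 − 4 + 4 = 257/126.
  ∫_0^1 u'(x)^2 dx = ∫_0^1 (16*x^6 - 48*x^5 + 84*x^4 - 72*x^3 + 36*x^2) dx. Term by term:
    ∫_0^1 16*x^6 dx = 16/7;  ∫_0^1 -48*x^5 dx = -8;  ∫_0^1 84*x^4 dx = 84/5;
    ∫_0^1 -72*x^3 dx = -18;  ∫_0^1 36*x^2 dx = 12.
  Sum: 16/7 − 8 + 84/5 − 18 + 12 = 178/35.
Adding: ||u||_{H^1}^2 = 257/126 + 178/35 = 4489/630.


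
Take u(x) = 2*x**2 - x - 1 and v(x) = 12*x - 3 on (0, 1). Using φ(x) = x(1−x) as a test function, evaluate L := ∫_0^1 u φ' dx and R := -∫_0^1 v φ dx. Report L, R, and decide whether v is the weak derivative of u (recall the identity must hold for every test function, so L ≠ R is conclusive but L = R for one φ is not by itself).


LHS = -1/6, RHS = -1/2. No, v is not the weak derivative of u.

u(x) = 2*x**2 - x - 1, classical derivative u'(x) = 4*x - 1.
φ(x) = x(1−x), so φ'(x) = 1 - 2*x.
Note φ(0) = φ(1) = 0, so the boundary term u·φ vanishes.
LHS = ∫_0^1 u(x) φ'(x) dx = ∫_0^1 (-4*x^3 + 4*x^2 + x - 1) dx. Term by term:
  ∫_0^1 -4*x^3 dx = -1;  ∫_0^1 4*x^2 dx = 4/3;  ∫_0^1 x dx = 1/2;
  ∫_0^1 -1 dx = -1.
Sum: -1 + 4/3 + 1/2 − 1 = -1/6.
So LHS = -1/6.
∫_0^1 v(x) φ(x) dx = ∫_0^1 (-12*x^3 + 15*x^2 - 3*x) dx. Term by term:
  ∫_0^1 -12*x^3 dx = -3;  ∫_0^1 15*x^2 dx = 5;  ∫_0^1 -3*x dx = -3/2.
Sum: -3 + 5 − 3/2 = 1/2.
So RHS = -∫_0^1 v(x) φ(x) dx = -1/2.
LHS − RHS = 1/3 ≠ 0, so the identity fails.
(For a valid weak derivative the identity must hold for EVERY test function, in particular this one. The failure shows v is NOT the weak derivative of u.)
Correct weak derivative would be u'(x) = 4*x - 1.


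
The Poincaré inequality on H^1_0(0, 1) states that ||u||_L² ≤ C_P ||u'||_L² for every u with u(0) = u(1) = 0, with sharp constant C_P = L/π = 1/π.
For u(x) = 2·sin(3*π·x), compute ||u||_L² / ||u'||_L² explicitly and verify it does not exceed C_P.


||u||_L² / ||u'||_L² = 1/(3*π) < C_P = 1/π.

u(x) = 2·sin(3*π·x), so u'(x) = 6*π*cos(3*π*x).
Writing u(x) = A·sin(kπx/L) with A = 2 and k = 3, use ∫_0^L sin²(kπx/L) dx = L/2 and ∫_0^L cos²(kπx/L) dx = L/2.
u² = 4·sin²(3*π·x) and (u')² = 36*π^2·cos²(3*π·x), and each of sin², cos² integrates to L/2 = 1/2 over (0, 1).
∫_0^1 u² dx = 2, so ||u||_L² = sqrt(2).
∫_0^1 (u')² dx = 18*π^2, so ||u'||_L² = 3*sqrt(2)*π.
Ratio ||u||_L² / ||u'||_L² = 1/(3*π).
Sharp Poincaré constant on H^1_0(0, 1) is C_P = L/π = 1/π, achieved by sin(π·x).
This is the k = 3 harmonic; the ratio L/(kπ) is strictly less than C_P = L/π, consistent with the sharp inequality ||u||_L² ≤ C_P ||u'||_L².


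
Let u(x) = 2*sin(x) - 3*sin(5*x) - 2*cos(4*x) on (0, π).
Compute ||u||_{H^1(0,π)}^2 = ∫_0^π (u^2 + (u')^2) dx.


||u||_{H^1(0,π)}^2 = 1224/5 + 155*π

u'(x) = 8*sin(4*x) + 2*cos(x) - 15*cos(5*x).
Expand u² and (u')² and integrate term by term on (0, π), using: for integers n ≥ 1, ∫_0^π sin²(nx) dx = ∫_0^π cos²(nx) dx = π/2; for n ≠ n', ∫_0^π sin(nx)sin(n'x) dx = ∫_0^π cos(nx)cos(n'x) dx = 0; and by product-to-sum, ∫_0^π sin(nx)cos(n'x) dx = ½∫_0^π [sin((n+n')x) + sin((n−n')x)] dx, which is 0 when n+n' is even and 2n/(n²−n'²) when n+n' is odd (it need not vanish on (0, π)).
  u² squared terms: (-3)²·∫sin(5x)² dx = 9·π/2 = 9*π/2;  (-2)²·∫cos(4x)² dx = 4·π/2 = 2*π;  (2)²·∫sin(x)² dx = 4·π/2 = 2*π.
  u² cross terms: 2·(-3)·(-2)·∫sin(5x)·cos(4x) dx = 12·(10/9) = 40/3;  2·(-3)·(2)·∫sin(5x)·sin(x) dx = -12·(0) = 0;  2·(-2)·(2)·∫cos(4x)·sin(x) dx = -8·(-2/15) = 16/15.
  So ∫_0^π u² dx = 9*π/2 + 2*π + 2*π + 40/3 + 0 + 16/15 = 72/5 + 17*π/2.
  (u')² squared terms: (-15)²·∫cos(5x)² dx = 225·π/2 = 225*π/2;  (2)²·∫cos(x)² dx = 4·π/2 = 2*π;  (8)²·∫sin(4x)² dx = 64·π/2 = 32*π.
  (u')² cross terms: 2·(-15)·(2)·∫cos(5x)·cos(x) dx = -60·(0) = 0;  2·(-15)·(8)·∫cos(5x)·sin(4x) dx = -240·(-8/9) = 640/3;  2·(2)·(8)·∫cos(x)·sin(4x) dx = 32·(8/15) = 256/15.
  So ∫_0^π (u')² dx = 225*π/2 + 2*π + 32*π + 0 + 640/3 + 256/15 = 1152/5 + 293*π/2.
||u||_{H^1}^2 = (72/5 + 17*π/2) + (1152/5 + 293*π/2) = 1224/5 + 155*π.


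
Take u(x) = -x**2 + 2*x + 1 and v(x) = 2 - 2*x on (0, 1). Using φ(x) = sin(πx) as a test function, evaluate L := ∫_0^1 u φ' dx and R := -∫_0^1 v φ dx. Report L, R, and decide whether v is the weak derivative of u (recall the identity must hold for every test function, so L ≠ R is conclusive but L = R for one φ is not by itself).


LHS = -2/π, RHS = -2/π. Yes, v = u' weakly.

u(x) = -x**2 + 2*x + 1, classical derivative u'(x) = 2 - 2*x.
φ(x) = sin(πx), so φ'(x) = π*cos(π*x).
Note φ(0) = φ(1) = 0, so the boundary term u·φ vanishes.
LHS = ∫_0^1 u(x) φ'(x) dx = ∫_0^1 (-π*x^2*cos(π*x) + 2*π*x*cos(π*x) + π*cos(π*x)) dx. Term by term:
  ∫_0^1 π*cos(π*x) dx = 0;  ∫_0^1 -π*x^2*cos(π*x) dx = 2/π;  ∫_0^1 2*π*x*cos(π*x) dx = -4/π.
Sum: 0 + 2/π − 4/π = -2/π.
So LHS = -2/π.
∫_0^1 v(x) φ(x) dx = ∫_0^1 (-2*x*sin(π*x) + 2*sin(π*x)) dx. Term by term:
  ∫_0^1 2*sin(π*x) dx = 4/π;  ∫_0^1 -2*x*sin(π*x) dx = -2/π.
Sum: 4/π − 2/π = 2/π.
So RHS = -∫_0^1 v(x) φ(x) dx = -2/π.
LHS = RHS, so the identity holds for this test φ.
Moreover u is smooth here and v(x) = u'(x) = 2 - 2*x pointwise, so the identity holds for every test function. Hence v is the weak derivative of u.
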